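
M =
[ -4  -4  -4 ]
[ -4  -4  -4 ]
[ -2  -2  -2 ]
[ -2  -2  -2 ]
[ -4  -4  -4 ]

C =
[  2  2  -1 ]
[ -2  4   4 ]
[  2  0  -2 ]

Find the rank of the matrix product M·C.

First compute MC:
[[ -8, -24,  -4],
 [ -8, -24,  -4],
 [ -4, -12,  -2],
 [ -4, -12,  -2],
 [ -8, -24,  -4]]
Now row reduce the product.
R2 ← R2 − R1: [0, 0, 0]
R3 ← R3 − (1/2)·R1: [0, 0, 0]
R4 ← R4 − (1/2)·R1: [0, 0, 0]
R5 ← R5 − R1: [0, 0, 0]
1 nonzero row, so rank(MC) = 1.

1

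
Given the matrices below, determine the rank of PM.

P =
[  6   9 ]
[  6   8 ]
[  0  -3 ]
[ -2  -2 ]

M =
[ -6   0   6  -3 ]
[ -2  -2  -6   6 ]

2

First compute PM:
[[-54, -18, -18,  36],
 [-52, -16, -12,  30],
 [  6,   6,  18, -18],
 [ 16,   4,   0,  -6]]
Now row reduce the product.
R2 ← R2 − (26/27)·R1: [0, 4/3, 16/3, -14/3]
R3 ← R3 + (1/9)·R1: [0, 4, 16, -14]
R4 ← R4 + (8/27)·R1: [0, -4/3, -16/3, 14/3]
R3 ← R3 − (3)·R2: [0, 0, 0, 0]
R4 ← R4 + R2: [0, 0, 0, 0]
2 nonzero rows, so rank(PM) = 2.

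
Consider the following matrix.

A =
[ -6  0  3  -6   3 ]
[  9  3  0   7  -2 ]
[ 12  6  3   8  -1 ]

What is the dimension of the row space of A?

2

Row reduce to echelon form.
R2 ← R2 + (3/2)·R1: [0, 3, 9/2, -2, 5/2]
R3 ← R3 + (2)·R1: [0, 6, 9, -4, 5]
R3 ← R3 − (2)·R2: [0, 0, 0, 0, 0]
Echelon form has 2 nonzero rows, so rank(A) = 2.
The row space has dimension equal to the rank: 2.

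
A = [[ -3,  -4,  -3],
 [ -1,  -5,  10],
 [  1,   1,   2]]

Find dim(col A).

2

Row reduce to echelon form.
R2 ← R2 − (1/3)·R1: [0, -11/3, 11]
R3 ← R3 + (1/3)·R1: [0, -1/3, 1]
R3 ← R3 − (1/11)·R2: [0, 0, 0]
Echelon form has 2 nonzero rows, so rank(A) = 2.
The column space has dimension equal to the rank: 2.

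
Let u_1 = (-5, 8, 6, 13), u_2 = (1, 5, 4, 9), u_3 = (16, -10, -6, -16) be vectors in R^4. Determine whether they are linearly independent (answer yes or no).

Form the matrix with these vectors as rows and row reduce.
R2 ← R2 + (1/5)·R1: [0, 33/5, 26/5, 58/5]
R3 ← R3 + (16/5)·R1: [0, 78/5, 66/5, 128/5]
R3 ← R3 − (26/11)·R2: [0, 0, 10/11, -20/11]
3 nonzero rows, so the 3 vectors span a space of dimension 3.
Since 3 = 3, the vectors are linearly independent.

yes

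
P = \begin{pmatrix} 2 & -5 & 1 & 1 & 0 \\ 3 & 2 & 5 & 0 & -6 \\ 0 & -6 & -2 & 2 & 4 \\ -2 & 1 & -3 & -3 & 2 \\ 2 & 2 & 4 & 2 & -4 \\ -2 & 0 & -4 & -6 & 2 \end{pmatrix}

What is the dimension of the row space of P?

3

Row reduce to echelon form.
R2 ← R2 − (3/2)·R1: [0, 19/2, 7/2, -3/2, -6]
R4 ← R4 + R1: [0, -4, -2, -2, 2]
R5 ← R5 − R1: [0, 7, 3, 1, -4]
R6 ← R6 + R1: [0, -5, -3, -5, 2]
R3 ← R3 + (12/19)·R2: [0, 0, 4/19, 20/19, 4/19]
R4 ← R4 + (8/19)·R2: [0, 0, -10/19, -50/19, -10/19]
R5 ← R5 − (14/19)·R2: [0, 0, 8/19, 40/19, 8/19]
R6 ← R6 + (10/19)·R2: [0, 0, -22/19, -110/19, -22/19]
R4 ← R4 + (5/2)·R3: [0, 0, 0, 0, 0]
R5 ← R5 − (2)·R3: [0, 0, 0, 0, 0]
R6 ← R6 + (11/2)·R3: [0, 0, 0, 0, 0]
Echelon form has 3 nonzero rows, so rank(P) = 3.
The row space has dimension equal to the rank: 3.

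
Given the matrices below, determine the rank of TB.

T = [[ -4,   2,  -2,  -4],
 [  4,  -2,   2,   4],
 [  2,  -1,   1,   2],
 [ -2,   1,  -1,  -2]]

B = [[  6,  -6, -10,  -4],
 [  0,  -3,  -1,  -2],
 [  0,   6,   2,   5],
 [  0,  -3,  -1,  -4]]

First compute TB:
[[-24,  18,  38,  18],
 [ 24, -18, -38, -18],
 [ 12,  -9, -19,  -9],
 [-12,   9,  19,   9]]
Now row reduce the product.
R2 ← R2 + R1: [0, 0, 0, 0]
R3 ← R3 + (1/2)·R1: [0, 0, 0, 0]
R4 ← R4 − (1/2)·R1: [0, 0, 0, 0]
1 nonzero row, so rank(TB) = 1.

1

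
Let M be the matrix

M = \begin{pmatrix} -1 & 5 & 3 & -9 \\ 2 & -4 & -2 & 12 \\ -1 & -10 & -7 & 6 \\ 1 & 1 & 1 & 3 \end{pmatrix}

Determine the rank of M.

2

Row reduce to echelon form.
R2 ← R2 + (2)·R1: [0, 6, 4, -6]
R3 ← R3 − R1: [0, -15, -10, 15]
R4 ← R4 + R1: [0, 6, 4, -6]
R3 ← R3 + (5/2)·R2: [0, 0, 0, 0]
R4 ← R4 − R2: [0, 0, 0, 0]
Echelon form has 2 nonzero rows, so rank(M) = 2.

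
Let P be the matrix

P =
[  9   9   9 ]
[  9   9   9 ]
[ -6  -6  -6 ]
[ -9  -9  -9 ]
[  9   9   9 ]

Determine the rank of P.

Row reduce to echelon form.
R2 ← R2 − R1: [0, 0, 0]
R3 ← R3 + (2/3)·R1: [0, 0, 0]
R4 ← R4 + R1: [0, 0, 0]
R5 ← R5 − R1: [0, 0, 0]
Echelon form has 1 nonzero row, so rank(P) = 1.

1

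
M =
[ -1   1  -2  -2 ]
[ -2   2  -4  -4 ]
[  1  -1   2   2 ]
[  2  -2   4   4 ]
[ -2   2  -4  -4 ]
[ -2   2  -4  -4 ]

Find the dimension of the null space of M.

3

Row reduce to echelon form.
R2 ← R2 − (2)·R1: [0, 0, 0, 0]
R3 ← R3 + R1: [0, 0, 0, 0]
R4 ← R4 + (2)·R1: [0, 0, 0, 0]
R5 ← R5 − (2)·R1: [0, 0, 0, 0]
R6 ← R6 − (2)·R1: [0, 0, 0, 0]
1 nonzero row, so rank(M) = 1.
M has 4 columns; by rank–nullity, nullity = 4 − 1 = 3.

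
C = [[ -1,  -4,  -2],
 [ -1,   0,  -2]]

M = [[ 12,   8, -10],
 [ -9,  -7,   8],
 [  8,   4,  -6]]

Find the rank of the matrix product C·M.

2

First compute CM:
[[  8,  12, -10],
 [-28, -16,  22]]
Now row reduce the product.
R2 ← R2 + (7/2)·R1: [0, 26, -13]
2 nonzero rows, so rank(CM) = 2.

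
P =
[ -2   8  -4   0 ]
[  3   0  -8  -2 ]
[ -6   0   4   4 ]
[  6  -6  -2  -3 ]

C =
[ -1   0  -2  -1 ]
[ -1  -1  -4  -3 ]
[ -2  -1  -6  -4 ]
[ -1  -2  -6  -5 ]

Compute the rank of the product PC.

2

First compute PC:
[[  2,  -4,  -4,  -6],
 [ 15,  12,  54,  39],
 [ -6, -12, -36, -30],
 [  7,  14,  42,  35]]
Now row reduce the product.
R2 ← R2 − (15/2)·R1: [0, 42, 84, 84]
R3 ← R3 + (3)·R1: [0, -24, -48, -48]
R4 ← R4 − (7/2)·R1: [0, 28, 56, 56]
R3 ← R3 + (4/7)·R2: [0, 0, 0, 0]
R4 ← R4 − (2/3)·R2: [0, 0, 0, 0]
2 nonzero rows, so rank(PC) = 2.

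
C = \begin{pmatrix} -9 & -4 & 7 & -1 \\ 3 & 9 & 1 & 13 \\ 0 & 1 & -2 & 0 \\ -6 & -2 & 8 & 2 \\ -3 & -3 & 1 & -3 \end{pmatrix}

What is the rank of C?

Row reduce to echelon form.
R2 ← R2 + (1/3)·R1: [0, 23/3, 10/3, 38/3]
R4 ← R4 − (2/3)·R1: [0, 2/3, 10/3, 8/3]
R5 ← R5 − (1/3)·R1: [0, -5/3, -4/3, -8/3]
R3 ← R3 − (3/23)·R2: [0, 0, -56/23, -38/23]
R4 ← R4 − (2/23)·R2: [0, 0, 70/23, 36/23]
R5 ← R5 + (5/23)·R2: [0, 0, -14/23, 2/23]
R4 ← R4 + (5/4)·R3: [0, 0, 0, -1/2]
R5 ← R5 − (1/4)·R3: [0, 0, 0, 1/2]
R5 ← R5 + R4: [0, 0, 0, 0]
Echelon form has 4 nonzero rows, so rank(C) = 4.

4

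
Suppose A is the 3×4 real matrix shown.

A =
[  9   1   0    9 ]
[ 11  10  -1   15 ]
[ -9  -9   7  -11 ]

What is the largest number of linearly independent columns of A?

Row reduce to echelon form.
R2 ← R2 − (11/9)·R1: [0, 79/9, -1, 4]
R3 ← R3 + R1: [0, -8, 7, -2]
R3 ← R3 + (72/79)·R2: [0, 0, 481/79, 130/79]
Echelon form has 3 nonzero rows, so rank(A) = 3.
The rank gives the maximum number of linearly independent columns: 3.

3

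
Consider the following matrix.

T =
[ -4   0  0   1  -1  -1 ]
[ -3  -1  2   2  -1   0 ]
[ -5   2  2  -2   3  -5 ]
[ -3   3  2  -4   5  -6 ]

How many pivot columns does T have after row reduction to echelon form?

Row reduce to echelon form.
R2 ← R2 − (3/4)·R1: [0, -1, 2, 5/4, -1/4, 3/4]
R3 ← R3 − (5/4)·R1: [0, 2, 2, -13/4, 17/4, -15/4]
R4 ← R4 − (3/4)·R1: [0, 3, 2, -19/4, 23/4, -21/4]
R3 ← R3 + (2)·R2: [0, 0, 6, -3/4, 15/4, -9/4]
R4 ← R4 + (3)·R2: [0, 0, 8, -1, 5, -3]
R4 ← R4 − (4/3)·R3: [0, 0, 0, 0, 0, 0]
Echelon form has 3 nonzero rows, so rank(T) = 3.
Each nonzero row contributes one pivot column: 3 pivot columns.

3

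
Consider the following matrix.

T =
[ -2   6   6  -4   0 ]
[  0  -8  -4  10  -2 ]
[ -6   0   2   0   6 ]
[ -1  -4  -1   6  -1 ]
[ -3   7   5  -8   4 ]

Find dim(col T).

3

Row reduce to echelon form.
R3 ← R3 − (3)·R1: [0, -18, -16, 12, 6]
R4 ← R4 − (1/2)·R1: [0, -7, -4, 8, -1]
R5 ← R5 − (3/2)·R1: [0, -2, -4, -2, 4]
R3 ← R3 − (9/4)·R2: [0, 0, -7, -21/2, 21/2]
R4 ← R4 − (7/8)·R2: [0, 0, -1/2, -3/4, 3/4]
R5 ← R5 − (1/4)·R2: [0, 0, -3, -9/2, 9/2]
R4 ← R4 − (1/14)·R3: [0, 0, 0, 0, 0]
R5 ← R5 − (3/7)·R3: [0, 0, 0, 0, 0]
Echelon form has 3 nonzero rows, so rank(T) = 3.
The column space has dimension equal to the rank: 3.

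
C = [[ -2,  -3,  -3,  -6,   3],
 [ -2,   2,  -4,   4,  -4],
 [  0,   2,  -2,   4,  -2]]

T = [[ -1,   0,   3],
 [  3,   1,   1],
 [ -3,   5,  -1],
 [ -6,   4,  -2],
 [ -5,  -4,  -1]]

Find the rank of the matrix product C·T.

3

First compute CT:
[[ 23, -54,   3],
 [ 16,  14,  -4],
 [ -2,  16,  -2]]
Now row reduce the product.
R2 ← R2 − (16/23)·R1: [0, 1186/23, -140/23]
R3 ← R3 + (2/23)·R1: [0, 260/23, -40/23]
R3 ← R3 − (130/593)·R2: [0, 0, -240/593]
3 nonzero rows, so rank(CT) = 3.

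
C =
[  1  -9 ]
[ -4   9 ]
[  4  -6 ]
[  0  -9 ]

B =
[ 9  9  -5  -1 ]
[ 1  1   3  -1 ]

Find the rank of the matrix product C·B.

First compute CB:
[[  0,   0, -32,   8],
 [-27, -27,  47,  -5],
 [ 30,  30, -38,   2],
 [ -9,  -9, -27,   9]]
Now row reduce the product.
Swap R1 ↔ R2
R3 ← R3 + (10/9)·R1: [0, 0, 128/9, -32/9]
R4 ← R4 − (1/3)·R1: [0, 0, -128/3, 32/3]
R3 ← R3 + (4/9)·R2: [0, 0, 0, 0]
R4 ← R4 − (4/3)·R2: [0, 0, 0, 0]
2 nonzero rows, so rank(CB) = 2.

2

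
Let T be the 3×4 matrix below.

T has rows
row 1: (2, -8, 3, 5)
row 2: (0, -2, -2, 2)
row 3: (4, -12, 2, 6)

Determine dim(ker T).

1

Row reduce to echelon form.
R3 ← R3 − (2)·R1: [0, 4, -4, -4]
R3 ← R3 + (2)·R2: [0, 0, -8, 0]
3 nonzero rows, so rank(T) = 3.
T has 4 columns; by rank–nullity, nullity = 4 − 3 = 1.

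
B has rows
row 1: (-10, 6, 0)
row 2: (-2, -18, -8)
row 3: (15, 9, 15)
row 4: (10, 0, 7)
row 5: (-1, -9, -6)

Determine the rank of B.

Row reduce to echelon form.
R2 ← R2 − (1/5)·R1: [0, -96/5, -8]
R3 ← R3 + (3/2)·R1: [0, 18, 15]
R4 ← R4 + R1: [0, 6, 7]
R5 ← R5 − (1/10)·R1: [0, -48/5, -6]
R3 ← R3 + (15/16)·R2: [0, 0, 15/2]
R4 ← R4 + (5/16)·R2: [0, 0, 9/2]
R5 ← R5 − (1/2)·R2: [0, 0, -2]
R4 ← R4 − (3/5)·R3: [0, 0, 0]
R5 ← R5 + (4/15)·R3: [0, 0, 0]
Echelon form has 3 nonzero rows, so rank(B) = 3.

3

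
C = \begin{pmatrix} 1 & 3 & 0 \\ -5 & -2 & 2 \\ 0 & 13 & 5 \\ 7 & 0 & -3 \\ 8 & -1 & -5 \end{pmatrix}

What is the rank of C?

Row reduce to echelon form.
R2 ← R2 + (5)·R1: [0, 13, 2]
R4 ← R4 − (7)·R1: [0, -21, -3]
R5 ← R5 − (8)·R1: [0, -25, -5]
R3 ← R3 − R2: [0, 0, 3]
R4 ← R4 + (21/13)·R2: [0, 0, 3/13]
R5 ← R5 + (25/13)·R2: [0, 0, -15/13]
R4 ← R4 − (1/13)·R3: [0, 0, 0]
R5 ← R5 + (5/13)·R3: [0, 0, 0]
Echelon form has 3 nonzero rows, so rank(C) = 3.

3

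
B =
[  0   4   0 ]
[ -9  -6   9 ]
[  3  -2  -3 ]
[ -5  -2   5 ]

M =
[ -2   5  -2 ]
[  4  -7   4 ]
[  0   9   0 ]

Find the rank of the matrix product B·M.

2

First compute BM:
[[ 16, -28,  16],
 [ -6,  78,  -6],
 [-14,   2, -14],
 [  2,  34,   2]]
Now row reduce the product.
R2 ← R2 + (3/8)·R1: [0, 135/2, 0]
R3 ← R3 + (7/8)·R1: [0, -45/2, 0]
R4 ← R4 − (1/8)·R1: [0, 75/2, 0]
R3 ← R3 + (1/3)·R2: [0, 0, 0]
R4 ← R4 − (5/9)·R2: [0, 0, 0]
2 nonzero rows, so rank(BM) = 2.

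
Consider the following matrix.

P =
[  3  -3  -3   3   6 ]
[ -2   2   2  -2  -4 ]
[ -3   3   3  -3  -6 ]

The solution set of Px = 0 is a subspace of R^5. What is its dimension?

Row reduce to echelon form.
R2 ← R2 + (2/3)·R1: [0, 0, 0, 0, 0]
R3 ← R3 + R1: [0, 0, 0, 0, 0]
1 nonzero row, so rank(P) = 1.
P has 5 columns; by rank–nullity, nullity = 5 − 1 = 4.

4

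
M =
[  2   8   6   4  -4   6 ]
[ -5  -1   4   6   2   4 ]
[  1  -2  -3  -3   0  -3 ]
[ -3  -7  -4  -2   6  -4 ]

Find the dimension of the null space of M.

3

Row reduce to echelon form.
R2 ← R2 + (5/2)·R1: [0, 19, 19, 16, -8, 19]
R3 ← R3 − (1/2)·R1: [0, -6, -6, -5, 2, -6]
R4 ← R4 + (3/2)·R1: [0, 5, 5, 4, 0, 5]
R3 ← R3 + (6/19)·R2: [0, 0, 0, 1/19, -10/19, 0]
R4 ← R4 − (5/19)·R2: [0, 0, 0, -4/19, 40/19, 0]
R4 ← R4 + (4)·R3: [0, 0, 0, 0, 0, 0]
3 nonzero rows, so rank(M) = 3.
M has 6 columns; by rank–nullity, nullity = 6 − 3 = 3.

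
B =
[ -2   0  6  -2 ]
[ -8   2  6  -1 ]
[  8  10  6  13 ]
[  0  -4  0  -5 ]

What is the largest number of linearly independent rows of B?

Row reduce to echelon form.
R2 ← R2 − (4)·R1: [0, 2, -18, 7]
R3 ← R3 + (4)·R1: [0, 10, 30, 5]
R3 ← R3 − (5)·R2: [0, 0, 120, -30]
R4 ← R4 + (2)·R2: [0, 0, -36, 9]
R4 ← R4 + (3/10)·R3: [0, 0, 0, 0]
Echelon form has 3 nonzero rows, so rank(B) = 3.
The rank gives the maximum number of linearly independent rows: 3.

3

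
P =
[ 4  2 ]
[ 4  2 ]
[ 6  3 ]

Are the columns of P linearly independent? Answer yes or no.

no

Row reduce P to echelon form.
R2 ← R2 − R1: [0, 0]
R3 ← R3 − (3/2)·R1: [0, 0]
1 pivot among 2 columns.
Only 1 < 2 pivot columns, so the columns are linearly dependent.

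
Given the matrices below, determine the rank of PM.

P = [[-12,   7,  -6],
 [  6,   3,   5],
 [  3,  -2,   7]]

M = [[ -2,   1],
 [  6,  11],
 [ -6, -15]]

First compute PM:
[[102, 155],
 [-24, -36],
 [-60, -124]]
Now row reduce the product.
R2 ← R2 + (4/17)·R1: [0, 8/17]
R3 ← R3 + (10/17)·R1: [0, -558/17]
R3 ← R3 + (279/4)·R2: [0, 0]
2 nonzero rows, so rank(PM) = 2.

2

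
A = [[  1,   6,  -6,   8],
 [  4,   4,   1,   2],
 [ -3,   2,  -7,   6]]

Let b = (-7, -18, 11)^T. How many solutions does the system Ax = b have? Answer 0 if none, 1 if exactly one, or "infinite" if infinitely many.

Row reduce the augmented matrix [A | b].
R2 ← R2 − (4)·R1: [0, -20, 25, -30, 10]
R3 ← R3 + (3)·R1: [0, 20, -25, 30, -10]
R3 ← R3 + R2: [0, 0, 0, 0, 0]
The echelon form has 2 nonzero rows, and every pivot lies in the first 4 columns, so rank(A) = rank([A|b]) = 2.
The system is consistent.
rank = 2 < 4 unknowns, so there are infinitely many solutions.

infinite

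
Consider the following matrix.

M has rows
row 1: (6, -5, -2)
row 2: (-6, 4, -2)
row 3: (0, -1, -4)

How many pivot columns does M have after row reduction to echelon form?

Row reduce to echelon form.
R2 ← R2 + R1: [0, -1, -4]
R3 ← R3 − R2: [0, 0, 0]
Echelon form has 2 nonzero rows, so rank(M) = 2.
Each nonzero row contributes one pivot column: 2 pivot columns.

2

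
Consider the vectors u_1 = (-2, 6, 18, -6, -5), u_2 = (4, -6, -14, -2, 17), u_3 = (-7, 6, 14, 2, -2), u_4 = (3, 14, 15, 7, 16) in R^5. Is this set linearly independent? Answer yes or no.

Form the matrix with these vectors as rows and row reduce.
R2 ← R2 + (2)·R1: [0, 6, 22, -14, 7]
R3 ← R3 − (7/2)·R1: [0, -15, -49, 23, 31/2]
R4 ← R4 + (3/2)·R1: [0, 23, 42, -2, 17/2]
R3 ← R3 + (5/2)·R2: [0, 0, 6, -12, 33]
R4 ← R4 − (23/6)·R2: [0, 0, -127/3, 155/3, -55/3]
R4 ← R4 + (127/18)·R3: [0, 0, 0, -33, 429/2]
4 nonzero rows, so the 4 vectors span a space of dimension 4.
Since 4 = 4, the vectors are linearly independent.

yes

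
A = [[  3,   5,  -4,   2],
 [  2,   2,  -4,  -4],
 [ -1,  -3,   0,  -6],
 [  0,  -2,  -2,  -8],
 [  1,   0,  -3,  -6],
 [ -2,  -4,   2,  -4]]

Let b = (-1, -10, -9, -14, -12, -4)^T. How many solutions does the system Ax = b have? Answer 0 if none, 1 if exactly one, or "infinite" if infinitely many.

Row reduce the augmented matrix [A | b].
R2 ← R2 − (2/3)·R1: [0, -4/3, -4/3, -16/3, -28/3]
R3 ← R3 + (1/3)·R1: [0, -4/3, -4/3, -16/3, -28/3]
R5 ← R5 − (1/3)·R1: [0, -5/3, -5/3, -20/3, -35/3]
R6 ← R6 + (2/3)·R1: [0, -2/3, -2/3, -8/3, -14/3]
R3 ← R3 − R2: [0, 0, 0, 0, 0]
R4 ← R4 − (3/2)·R2: [0, 0, 0, 0, 0]
R5 ← R5 − (5/4)·R2: [0, 0, 0, 0, 0]
R6 ← R6 − (1/2)·R2: [0, 0, 0, 0, 0]
The echelon form has 2 nonzero rows, and every pivot lies in the first 4 columns, so rank(A) = rank([A|b]) = 2.
The system is consistent.
rank = 2 < 4 unknowns, so there are infinitely many solutions.

infinite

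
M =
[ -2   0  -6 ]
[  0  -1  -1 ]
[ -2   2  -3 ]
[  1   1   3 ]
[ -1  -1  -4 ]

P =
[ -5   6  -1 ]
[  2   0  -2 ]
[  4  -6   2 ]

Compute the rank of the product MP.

First compute MP:
[[-14,  24, -10],
 [ -6,   6,   0],
 [  2,   6,  -8],
 [  9, -12,   3],
 [-13,  18,  -5]]
Now row reduce the product.
R2 ← R2 − (3/7)·R1: [0, -30/7, 30/7]
R3 ← R3 + (1/7)·R1: [0, 66/7, -66/7]
R4 ← R4 + (9/14)·R1: [0, 24/7, -24/7]
R5 ← R5 − (13/14)·R1: [0, -30/7, 30/7]
R3 ← R3 + (11/5)·R2: [0, 0, 0]
R4 ← R4 + (4/5)·R2: [0, 0, 0]
R5 ← R5 − R2: [0, 0, 0]
2 nonzero rows, so rank(MP) = 2.

2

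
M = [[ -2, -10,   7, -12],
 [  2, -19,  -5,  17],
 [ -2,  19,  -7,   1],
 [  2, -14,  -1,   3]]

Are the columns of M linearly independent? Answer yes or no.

Row reduce M to echelon form.
R2 ← R2 + R1: [0, -29, 2, 5]
R3 ← R3 − R1: [0, 29, -14, 13]
R4 ← R4 + R1: [0, -24, 6, -9]
R3 ← R3 + R2: [0, 0, -12, 18]
R4 ← R4 − (24/29)·R2: [0, 0, 126/29, -381/29]
R4 ← R4 + (21/58)·R3: [0, 0, 0, -192/29]
4 pivots among 4 columns.
Every column is a pivot column, so the columns are linearly independent.

yes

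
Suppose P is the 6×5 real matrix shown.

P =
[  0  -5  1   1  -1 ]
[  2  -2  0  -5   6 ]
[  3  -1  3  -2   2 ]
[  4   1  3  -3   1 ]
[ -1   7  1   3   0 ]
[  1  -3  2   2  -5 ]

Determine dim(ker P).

Row reduce to echelon form.
Swap R1 ↔ R2
R3 ← R3 − (3/2)·R1: [0, 2, 3, 11/2, -7]
R4 ← R4 − (2)·R1: [0, 5, 3, 7, -11]
R5 ← R5 + (1/2)·R1: [0, 6, 1, 1/2, 3]
R6 ← R6 − (1/2)·R1: [0, -2, 2, 9/2, -8]
R3 ← R3 + (2/5)·R2: [0, 0, 17/5, 59/10, -37/5]
R4 ← R4 + R2: [0, 0, 4, 8, -12]
R5 ← R5 + (6/5)·R2: [0, 0, 11/5, 17/10, 9/5]
R6 ← R6 − (2/5)·R2: [0, 0, 8/5, 41/10, -38/5]
R4 ← R4 − (20/17)·R3: [0, 0, 0, 18/17, -56/17]
R5 ← R5 − (11/17)·R3: [0, 0, 0, -36/17, 112/17]
R6 ← R6 − (8/17)·R3: [0, 0, 0, 45/34, -70/17]
R5 ← R5 + (2)·R4: [0, 0, 0, 0, 0]
R6 ← R6 − (5/4)·R4: [0, 0, 0, 0, 0]
4 nonzero rows, so rank(P) = 4.
P has 5 columns; by rank–nullity, nullity = 5 − 4 = 1.

1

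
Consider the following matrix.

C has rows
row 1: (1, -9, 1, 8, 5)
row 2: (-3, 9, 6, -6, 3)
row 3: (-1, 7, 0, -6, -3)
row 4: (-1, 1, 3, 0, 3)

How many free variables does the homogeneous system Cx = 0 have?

3

Row reduce to echelon form.
R2 ← R2 + (3)·R1: [0, -18, 9, 18, 18]
R3 ← R3 + R1: [0, -2, 1, 2, 2]
R4 ← R4 + R1: [0, -8, 4, 8, 8]
R3 ← R3 − (1/9)·R2: [0, 0, 0, 0, 0]
R4 ← R4 − (4/9)·R2: [0, 0, 0, 0, 0]
2 nonzero rows, so rank(C) = 2.
C has 5 columns; by rank–nullity, nullity = 5 − 2 = 3.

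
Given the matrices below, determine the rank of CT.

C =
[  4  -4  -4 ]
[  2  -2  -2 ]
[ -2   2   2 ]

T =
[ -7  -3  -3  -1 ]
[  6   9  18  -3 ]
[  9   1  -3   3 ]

1

First compute CT:
[[-88, -52, -72,  -4],
 [-44, -26, -36,  -2],
 [ 44,  26,  36,   2]]
Now row reduce the product.
R2 ← R2 − (1/2)·R1: [0, 0, 0, 0]
R3 ← R3 + (1/2)·R1: [0, 0, 0, 0]
1 nonzero row, so rank(CT) = 1.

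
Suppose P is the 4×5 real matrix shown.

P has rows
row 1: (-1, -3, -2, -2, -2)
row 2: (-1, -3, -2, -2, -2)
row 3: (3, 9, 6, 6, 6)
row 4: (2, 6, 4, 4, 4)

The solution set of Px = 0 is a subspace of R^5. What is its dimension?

4

Row reduce to echelon form.
R2 ← R2 − R1: [0, 0, 0, 0, 0]
R3 ← R3 + (3)·R1: [0, 0, 0, 0, 0]
R4 ← R4 + (2)·R1: [0, 0, 0, 0, 0]
1 nonzero row, so rank(P) = 1.
P has 5 columns; by rank–nullity, nullity = 5 − 1 = 4.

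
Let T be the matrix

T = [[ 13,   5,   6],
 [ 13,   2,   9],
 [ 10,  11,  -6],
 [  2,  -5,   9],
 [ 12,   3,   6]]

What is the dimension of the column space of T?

3

Row reduce to echelon form.
R2 ← R2 − R1: [0, -3, 3]
R3 ← R3 − (10/13)·R1: [0, 93/13, -138/13]
R4 ← R4 − (2/13)·R1: [0, -75/13, 105/13]
R5 ← R5 − (12/13)·R1: [0, -21/13, 6/13]
R3 ← R3 + (31/13)·R2: [0, 0, -45/13]
R4 ← R4 − (25/13)·R2: [0, 0, 30/13]
R5 ← R5 − (7/13)·R2: [0, 0, -15/13]
R4 ← R4 + (2/3)·R3: [0, 0, 0]
R5 ← R5 − (1/3)·R3: [0, 0, 0]
Echelon form has 3 nonzero rows, so rank(T) = 3.
The column space has dimension equal to the rank: 3.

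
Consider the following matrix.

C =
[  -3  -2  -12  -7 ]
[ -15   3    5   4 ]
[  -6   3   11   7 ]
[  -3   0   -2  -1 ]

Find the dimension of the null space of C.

Row reduce to echelon form.
R2 ← R2 − (5)·R1: [0, 13, 65, 39]
R3 ← R3 − (2)·R1: [0, 7, 35, 21]
R4 ← R4 − R1: [0, 2, 10, 6]
R3 ← R3 − (7/13)·R2: [0, 0, 0, 0]
R4 ← R4 − (2/13)·R2: [0, 0, 0, 0]
2 nonzero rows, so rank(C) = 2.
C has 4 columns; by rank–nullity, nullity = 4 − 2 = 2.

2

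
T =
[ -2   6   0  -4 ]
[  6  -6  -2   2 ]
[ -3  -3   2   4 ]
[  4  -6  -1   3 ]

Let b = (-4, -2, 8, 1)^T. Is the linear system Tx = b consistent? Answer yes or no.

Row reduce the augmented matrix [T | b].
R2 ← R2 + (3)·R1: [0, 12, -2, -10, -14]
R3 ← R3 − (3/2)·R1: [0, -12, 2, 10, 14]
R4 ← R4 + (2)·R1: [0, 6, -1, -5, -7]
R3 ← R3 + R2: [0, 0, 0, 0, 0]
R4 ← R4 − (1/2)·R2: [0, 0, 0, 0, 0]
The echelon form has 2 nonzero rows, and every pivot lies in the first 4 columns, so rank(T) = rank([T|b]) = 2.
The system is consistent.

yes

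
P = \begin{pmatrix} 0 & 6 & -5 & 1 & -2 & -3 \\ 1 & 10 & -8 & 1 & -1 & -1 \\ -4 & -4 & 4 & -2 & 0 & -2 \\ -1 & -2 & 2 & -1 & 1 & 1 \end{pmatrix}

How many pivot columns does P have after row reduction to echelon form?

3

Row reduce to echelon form.
Swap R1 ↔ R2
R3 ← R3 + (4)·R1: [0, 36, -28, 2, -4, -6]
R4 ← R4 + R1: [0, 8, -6, 0, 0, 0]
R3 ← R3 − (6)·R2: [0, 0, 2, -4, 8, 12]
R4 ← R4 − (4/3)·R2: [0, 0, 2/3, -4/3, 8/3, 4]
R4 ← R4 − (1/3)·R3: [0, 0, 0, 0, 0, 0]
Echelon form has 3 nonzero rows, so rank(P) = 3.
Each nonzero row contributes one pivot column: 3 pivot columns.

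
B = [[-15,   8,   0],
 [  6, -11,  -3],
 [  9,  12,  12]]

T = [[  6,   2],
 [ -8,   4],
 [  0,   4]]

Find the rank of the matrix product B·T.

First compute BT:
[[-154,   2],
 [124, -44],
 [-42, 114]]
Now row reduce the product.
R2 ← R2 + (62/77)·R1: [0, -3264/77]
R3 ← R3 − (3/11)·R1: [0, 1248/11]
R3 ← R3 + (91/34)·R2: [0, 0]
2 nonzero rows, so rank(BT) = 2.

2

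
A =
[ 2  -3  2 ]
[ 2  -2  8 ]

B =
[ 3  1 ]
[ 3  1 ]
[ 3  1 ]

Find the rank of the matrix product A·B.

1

First compute AB:
[[  3,   1],
 [ 24,   8]]
Now row reduce the product.
R2 ← R2 − (8)·R1: [0, 0]
1 nonzero row, so rank(AB) = 1.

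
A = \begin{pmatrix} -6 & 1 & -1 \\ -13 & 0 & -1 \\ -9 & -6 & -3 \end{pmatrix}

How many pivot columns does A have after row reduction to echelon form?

Row reduce to echelon form.
R2 ← R2 − (13/6)·R1: [0, -13/6, 7/6]
R3 ← R3 − (3/2)·R1: [0, -15/2, -3/2]
R3 ← R3 − (45/13)·R2: [0, 0, -72/13]
Echelon form has 3 nonzero rows, so rank(A) = 3.
Each nonzero row contributes one pivot column: 3 pivot columns.

3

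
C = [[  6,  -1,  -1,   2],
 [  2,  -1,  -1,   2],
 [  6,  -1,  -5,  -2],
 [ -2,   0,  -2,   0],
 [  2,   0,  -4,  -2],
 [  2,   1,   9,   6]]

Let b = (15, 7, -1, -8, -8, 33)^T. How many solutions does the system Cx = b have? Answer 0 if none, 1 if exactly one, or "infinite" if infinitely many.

Row reduce the augmented matrix [C | b].
R2 ← R2 − (1/3)·R1: [0, -2/3, -2/3, 4/3, 2]
R3 ← R3 − R1: [0, 0, -4, -4, -16]
R4 ← R4 + (1/3)·R1: [0, -1/3, -7/3, 2/3, -3]
R5 ← R5 − (1/3)·R1: [0, 1/3, -11/3, -8/3, -13]
R6 ← R6 − (1/3)·R1: [0, 4/3, 28/3, 16/3, 28]
R4 ← R4 − (1/2)·R2: [0, 0, -2, 0, -4]
R5 ← R5 + (1/2)·R2: [0, 0, -4, -2, -12]
R6 ← R6 + (2)·R2: [0, 0, 8, 8, 32]
R4 ← R4 − (1/2)·R3: [0, 0, 0, 2, 4]
R5 ← R5 − R3: [0, 0, 0, 2, 4]
R6 ← R6 + (2)·R3: [0, 0, 0, 0, 0]
R5 ← R5 − R4: [0, 0, 0, 0, 0]
The echelon form has 4 nonzero rows, and every pivot lies in the first 4 columns, so rank(C) = rank([C|b]) = 4.
The system is consistent.
rank = 4 = number of unknowns, so the solution is unique.

1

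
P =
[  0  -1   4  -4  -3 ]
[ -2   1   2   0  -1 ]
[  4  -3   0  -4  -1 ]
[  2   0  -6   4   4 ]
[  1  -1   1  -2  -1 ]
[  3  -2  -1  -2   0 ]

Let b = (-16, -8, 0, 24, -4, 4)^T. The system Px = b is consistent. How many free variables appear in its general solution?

3

Row reduce the augmented matrix [P | b].
Swap R1 ↔ R2
R3 ← R3 + (2)·R1: [0, -1, 4, -4, -3, -16]
R4 ← R4 + R1: [0, 1, -4, 4, 3, 16]
R5 ← R5 + (1/2)·R1: [0, -1/2, 2, -2, -3/2, -8]
R6 ← R6 + (3/2)·R1: [0, -1/2, 2, -2, -3/2, -8]
R3 ← R3 − R2: [0, 0, 0, 0, 0, 0]
R4 ← R4 + R2: [0, 0, 0, 0, 0, 0]
R5 ← R5 − (1/2)·R2: [0, 0, 0, 0, 0, 0]
R6 ← R6 − (1/2)·R2: [0, 0, 0, 0, 0, 0]
The echelon form has 2 nonzero rows, and every pivot lies in the first 5 columns, so rank(P) = rank([P|b]) = 2.
The system is consistent.
Free variables = (unknowns) − (rank) = 5 − 2 = 3.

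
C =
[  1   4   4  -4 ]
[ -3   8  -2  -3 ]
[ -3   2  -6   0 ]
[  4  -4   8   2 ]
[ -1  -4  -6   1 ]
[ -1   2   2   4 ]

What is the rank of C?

3

Row reduce to echelon form.
R2 ← R2 + (3)·R1: [0, 20, 10, -15]
R3 ← R3 + (3)·R1: [0, 14, 6, -12]
R4 ← R4 − (4)·R1: [0, -20, -8, 18]
R5 ← R5 + R1: [0, 0, -2, -3]
R6 ← R6 + R1: [0, 6, 6, 0]
R3 ← R3 − (7/10)·R2: [0, 0, -1, -3/2]
R4 ← R4 + R2: [0, 0, 2, 3]
R6 ← R6 − (3/10)·R2: [0, 0, 3, 9/2]
R4 ← R4 + (2)·R3: [0, 0, 0, 0]
R5 ← R5 − (2)·R3: [0, 0, 0, 0]
R6 ← R6 + (3)·R3: [0, 0, 0, 0]
Echelon form has 3 nonzero rows, so rank(C) = 3.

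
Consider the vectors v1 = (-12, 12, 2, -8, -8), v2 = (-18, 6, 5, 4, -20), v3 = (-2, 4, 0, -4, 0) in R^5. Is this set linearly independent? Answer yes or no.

no

Form the matrix with these vectors as rows and row reduce.
R2 ← R2 − (3/2)·R1: [0, -12, 2, 16, -8]
R3 ← R3 − (1/6)·R1: [0, 2, -1/3, -8/3, 4/3]
R3 ← R3 + (1/6)·R2: [0, 0, 0, 0, 0]
2 nonzero rows, so the 3 vectors span a space of dimension 2.
Since 2 < 3, the vectors are linearly dependent.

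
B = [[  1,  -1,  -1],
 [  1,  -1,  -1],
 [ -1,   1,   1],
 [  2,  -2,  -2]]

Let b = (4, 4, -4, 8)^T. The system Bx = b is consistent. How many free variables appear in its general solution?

Row reduce the augmented matrix [B | b].
R2 ← R2 − R1: [0, 0, 0, 0]
R3 ← R3 + R1: [0, 0, 0, 0]
R4 ← R4 − (2)·R1: [0, 0, 0, 0]
The echelon form has 1 nonzero rows, and every pivot lies in the first 3 columns, so rank(B) = rank([B|b]) = 1.
The system is consistent.
Free variables = (unknowns) − (rank) = 3 − 1 = 2.

2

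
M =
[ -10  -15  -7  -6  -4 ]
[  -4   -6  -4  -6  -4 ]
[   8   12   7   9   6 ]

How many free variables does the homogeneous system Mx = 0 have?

3

Row reduce to echelon form.
R2 ← R2 − (2/5)·R1: [0, 0, -6/5, -18/5, -12/5]
R3 ← R3 + (4/5)·R1: [0, 0, 7/5, 21/5, 14/5]
R3 ← R3 + (7/6)·R2: [0, 0, 0, 0, 0]
2 nonzero rows, so rank(M) = 2.
M has 5 columns; by rank–nullity, nullity = 5 − 2 = 3.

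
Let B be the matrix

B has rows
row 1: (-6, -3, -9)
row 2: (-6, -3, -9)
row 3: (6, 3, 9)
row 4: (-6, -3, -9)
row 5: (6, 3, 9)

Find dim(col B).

1

Row reduce to echelon form.
R2 ← R2 − R1: [0, 0, 0]
R3 ← R3 + R1: [0, 0, 0]
R4 ← R4 − R1: [0, 0, 0]
R5 ← R5 + R1: [0, 0, 0]
Echelon form has 1 nonzero row, so rank(B) = 1.
The column space has dimension equal to the rank: 1.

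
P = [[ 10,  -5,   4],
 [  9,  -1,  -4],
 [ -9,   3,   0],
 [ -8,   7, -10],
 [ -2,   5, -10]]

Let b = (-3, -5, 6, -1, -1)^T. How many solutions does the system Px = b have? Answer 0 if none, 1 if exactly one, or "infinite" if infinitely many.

0

Row reduce the augmented matrix [P | b].
R2 ← R2 − (9/10)·R1: [0, 7/2, -38/5, -23/10]
R3 ← R3 + (9/10)·R1: [0, -3/2, 18/5, 33/10]
R4 ← R4 + (4/5)·R1: [0, 3, -34/5, -17/5]
R5 ← R5 + (1/5)·R1: [0, 4, -46/5, -8/5]
R3 ← R3 + (3/7)·R2: [0, 0, 12/35, 81/35]
R4 ← R4 − (6/7)·R2: [0, 0, -2/7, -10/7]
R5 ← R5 − (8/7)·R2: [0, 0, -18/35, 36/35]
R4 ← R4 + (5/6)·R3: [0, 0, 0, 1/2]
R5 ← R5 + (3/2)·R3: [0, 0, 0, 9/2]
R5 ← R5 − (9)·R4: [0, 0, 0, 0]
The echelon form has 4 nonzero rows; the last pivot sits in the augmented column, so rank(P) = 3 but rank([P|b]) = 4.
Since the ranks differ, the system is inconsistent.
It has no solutions.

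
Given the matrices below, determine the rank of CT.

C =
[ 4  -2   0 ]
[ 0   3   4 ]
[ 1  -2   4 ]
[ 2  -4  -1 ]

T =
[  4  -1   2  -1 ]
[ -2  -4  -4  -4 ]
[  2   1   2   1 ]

First compute CT:
[[ 20,   4,  16,   4],
 [  2,  -8,  -4,  -8],
 [ 16,  11,  18,  11],
 [ 14,  13,  18,  13]]
Now row reduce the product.
R2 ← R2 − (1/10)·R1: [0, -42/5, -28/5, -42/5]
R3 ← R3 − (4/5)·R1: [0, 39/5, 26/5, 39/5]
R4 ← R4 − (7/10)·R1: [0, 51/5, 34/5, 51/5]
R3 ← R3 + (13/14)·R2: [0, 0, 0, 0]
R4 ← R4 + (17/14)·R2: [0, 0, 0, 0]
2 nonzero rows, so rank(CT) = 2.

2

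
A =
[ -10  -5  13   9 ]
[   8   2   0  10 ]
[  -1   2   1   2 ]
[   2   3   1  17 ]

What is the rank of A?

Row reduce to echelon form.
R2 ← R2 + (4/5)·R1: [0, -2, 52/5, 86/5]
R3 ← R3 − (1/10)·R1: [0, 5/2, -3/10, 11/10]
R4 ← R4 + (1/5)·R1: [0, 2, 18/5, 94/5]
R3 ← R3 + (5/4)·R2: [0, 0, 127/10, 113/5]
R4 ← R4 + R2: [0, 0, 14, 36]
R4 ← R4 − (140/127)·R3: [0, 0, 0, 1408/127]
Echelon form has 4 nonzero rows, so rank(A) = 4.

4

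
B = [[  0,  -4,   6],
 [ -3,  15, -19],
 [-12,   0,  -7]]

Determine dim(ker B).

0

Row reduce to echelon form.
Swap R1 ↔ R2
R3 ← R3 − (4)·R1: [0, -60, 69]
R3 ← R3 − (15)·R2: [0, 0, -21]
3 nonzero rows, so rank(B) = 3.
B has 3 columns; by rank–nullity, nullity = 3 − 3 = 0.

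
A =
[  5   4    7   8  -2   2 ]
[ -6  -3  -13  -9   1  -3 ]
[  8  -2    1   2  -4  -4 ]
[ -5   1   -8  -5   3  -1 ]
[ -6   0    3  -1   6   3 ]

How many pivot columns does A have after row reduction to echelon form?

Row reduce to echelon form.
R2 ← R2 + (6/5)·R1: [0, 9/5, -23/5, 3/5, -7/5, -3/5]
R3 ← R3 − (8/5)·R1: [0, -42/5, -51/5, -54/5, -4/5, -36/5]
R4 ← R4 + R1: [0, 5, -1, 3, 1, 1]
R5 ← R5 + (6/5)·R1: [0, 24/5, 57/5, 43/5, 18/5, 27/5]
R3 ← R3 + (14/3)·R2: [0, 0, -95/3, -8, -22/3, -10]
R4 ← R4 − (25/9)·R2: [0, 0, 106/9, 4/3, 44/9, 8/3]
R5 ← R5 − (8/3)·R2: [0, 0, 71/3, 7, 22/3, 7]
R4 ← R4 + (106/285)·R3: [0, 0, 0, -156/95, 616/285, -20/19]
R5 ← R5 + (71/95)·R3: [0, 0, 0, 97/95, 176/95, -9/19]
R5 ← R5 + (97/156)·R4: [0, 0, 0, 0, 374/117, -44/39]
Echelon form has 5 nonzero rows, so rank(A) = 5.
Each nonzero row contributes one pivot column: 5 pivot columns.

5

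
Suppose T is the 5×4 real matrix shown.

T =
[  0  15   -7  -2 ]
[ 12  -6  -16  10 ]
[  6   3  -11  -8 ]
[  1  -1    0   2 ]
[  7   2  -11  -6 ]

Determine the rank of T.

Row reduce to echelon form.
Swap R1 ↔ R2
R3 ← R3 − (1/2)·R1: [0, 6, -3, -13]
R4 ← R4 − (1/12)·R1: [0, -1/2, 4/3, 7/6]
R5 ← R5 − (7/12)·R1: [0, 11/2, -5/3, -71/6]
R3 ← R3 − (2/5)·R2: [0, 0, -1/5, -61/5]
R4 ← R4 + (1/30)·R2: [0, 0, 11/10, 11/10]
R5 ← R5 − (11/30)·R2: [0, 0, 9/10, -111/10]
R4 ← R4 + (11/2)·R3: [0, 0, 0, -66]
R5 ← R5 + (9/2)·R3: [0, 0, 0, -66]
R5 ← R5 − R4: [0, 0, 0, 0]
Echelon form has 4 nonzero rows, so rank(T) = 4.

4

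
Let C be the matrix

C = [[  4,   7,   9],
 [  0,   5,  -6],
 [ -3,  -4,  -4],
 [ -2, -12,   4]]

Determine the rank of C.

3

Row reduce to echelon form.
R3 ← R3 + (3/4)·R1: [0, 5/4, 11/4]
R4 ← R4 + (1/2)·R1: [0, -17/2, 17/2]
R3 ← R3 − (1/4)·R2: [0, 0, 17/4]
R4 ← R4 + (17/10)·R2: [0, 0, -17/10]
R4 ← R4 + (2/5)·R3: [0, 0, 0]
Echelon form has 3 nonzero rows, so rank(C) = 3.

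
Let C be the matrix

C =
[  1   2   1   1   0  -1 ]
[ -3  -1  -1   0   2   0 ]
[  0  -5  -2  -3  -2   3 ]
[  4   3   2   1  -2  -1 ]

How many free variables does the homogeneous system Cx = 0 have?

Row reduce to echelon form.
R2 ← R2 + (3)·R1: [0, 5, 2, 3, 2, -3]
R4 ← R4 − (4)·R1: [0, -5, -2, -3, -2, 3]
R3 ← R3 + R2: [0, 0, 0, 0, 0, 0]
R4 ← R4 + R2: [0, 0, 0, 0, 0, 0]
2 nonzero rows, so rank(C) = 2.
C has 6 columns; by rank–nullity, nullity = 6 − 2 = 4.

4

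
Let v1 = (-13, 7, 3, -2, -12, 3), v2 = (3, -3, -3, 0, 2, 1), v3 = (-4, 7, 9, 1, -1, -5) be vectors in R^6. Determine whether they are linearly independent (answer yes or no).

no

Form the matrix with these vectors as rows and row reduce.
R2 ← R2 + (3/13)·R1: [0, -18/13, -30/13, -6/13, -10/13, 22/13]
R3 ← R3 − (4/13)·R1: [0, 63/13, 105/13, 21/13, 35/13, -77/13]
R3 ← R3 + (7/2)·R2: [0, 0, 0, 0, 0, 0]
2 nonzero rows, so the 3 vectors span a space of dimension 2.
Since 2 < 3, the vectors are linearly dependent.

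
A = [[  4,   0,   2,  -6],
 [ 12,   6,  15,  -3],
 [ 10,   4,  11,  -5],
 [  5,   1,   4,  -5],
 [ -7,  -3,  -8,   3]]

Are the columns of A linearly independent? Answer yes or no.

Row reduce A to echelon form.
R2 ← R2 − (3)·R1: [0, 6, 9, 15]
R3 ← R3 − (5/2)·R1: [0, 4, 6, 10]
R4 ← R4 − (5/4)·R1: [0, 1, 3/2, 5/2]
R5 ← R5 + (7/4)·R1: [0, -3, -9/2, -15/2]
R3 ← R3 − (2/3)·R2: [0, 0, 0, 0]
R4 ← R4 − (1/6)·R2: [0, 0, 0, 0]
R5 ← R5 + (1/2)·R2: [0, 0, 0, 0]
2 pivots among 4 columns.
Only 2 < 4 pivot columns, so the columns are linearly dependent.

no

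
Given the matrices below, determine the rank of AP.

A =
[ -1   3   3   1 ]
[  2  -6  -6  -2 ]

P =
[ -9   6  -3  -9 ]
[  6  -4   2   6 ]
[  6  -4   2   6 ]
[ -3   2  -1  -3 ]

1

First compute AP:
[[ 42, -28,  14,  42],
 [-84,  56, -28, -84]]
Now row reduce the product.
R2 ← R2 + (2)·R1: [0, 0, 0, 0]
1 nonzero row, so rank(AP) = 1.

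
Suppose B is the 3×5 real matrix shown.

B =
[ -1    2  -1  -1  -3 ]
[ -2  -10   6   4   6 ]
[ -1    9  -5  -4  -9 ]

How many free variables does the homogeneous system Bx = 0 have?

Row reduce to echelon form.
R2 ← R2 − (2)·R1: [0, -14, 8, 6, 12]
R3 ← R3 − R1: [0, 7, -4, -3, -6]
R3 ← R3 + (1/2)·R2: [0, 0, 0, 0, 0]
2 nonzero rows, so rank(B) = 2.
B has 5 columns; by rank–nullity, nullity = 5 − 2 = 3.

3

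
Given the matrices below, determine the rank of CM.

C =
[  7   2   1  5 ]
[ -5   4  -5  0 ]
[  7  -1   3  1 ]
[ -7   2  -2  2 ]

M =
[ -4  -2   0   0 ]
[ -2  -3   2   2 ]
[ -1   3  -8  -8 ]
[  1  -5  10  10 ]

First compute CM:
[[-28, -42,  46,  46],
 [ 17, -17,  48,  48],
 [-28,  -7, -16, -16],
 [ 28,  -8,  40,  40]]
Now row reduce the product.
R2 ← R2 + (17/28)·R1: [0, -85/2, 1063/14, 1063/14]
R3 ← R3 − R1: [0, 35, -62, -62]
R4 ← R4 + R1: [0, -50, 86, 86]
R3 ← R3 + (14/17)·R2: [0, 0, 9/17, 9/17]
R4 ← R4 − (20/17)·R2: [0, 0, -396/119, -396/119]
R4 ← R4 + (44/7)·R3: [0, 0, 0, 0]
3 nonzero rows, so rank(CM) = 3.

3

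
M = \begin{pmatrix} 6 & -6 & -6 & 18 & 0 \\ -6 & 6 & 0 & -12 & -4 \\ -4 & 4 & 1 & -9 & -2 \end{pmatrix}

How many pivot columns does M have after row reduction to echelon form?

2

Row reduce to echelon form.
R2 ← R2 + R1: [0, 0, -6, 6, -4]
R3 ← R3 + (2/3)·R1: [0, 0, -3, 3, -2]
R3 ← R3 − (1/2)·R2: [0, 0, 0, 0, 0]
Echelon form has 2 nonzero rows, so rank(M) = 2.
Each nonzero row contributes one pivot column: 2 pivot columns.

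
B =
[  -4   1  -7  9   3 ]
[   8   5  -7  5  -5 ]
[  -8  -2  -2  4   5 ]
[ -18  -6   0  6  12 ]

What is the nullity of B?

Row reduce to echelon form.
R2 ← R2 + (2)·R1: [0, 7, -21, 23, 1]
R3 ← R3 − (2)·R1: [0, -4, 12, -14, -1]
R4 ← R4 − (9/2)·R1: [0, -21/2, 63/2, -69/2, -3/2]
R3 ← R3 + (4/7)·R2: [0, 0, 0, -6/7, -3/7]
R4 ← R4 + (3/2)·R2: [0, 0, 0, 0, 0]
3 nonzero rows, so rank(B) = 3.
B has 5 columns; by rank–nullity, nullity = 5 − 3 = 2.

2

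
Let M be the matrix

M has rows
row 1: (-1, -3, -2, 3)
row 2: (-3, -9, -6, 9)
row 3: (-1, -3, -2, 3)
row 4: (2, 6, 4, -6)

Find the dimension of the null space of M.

3

Row reduce to echelon form.
R2 ← R2 − (3)·R1: [0, 0, 0, 0]
R3 ← R3 − R1: [0, 0, 0, 0]
R4 ← R4 + (2)·R1: [0, 0, 0, 0]
1 nonzero row, so rank(M) = 1.
M has 4 columns; by rank–nullity, nullity = 4 − 1 = 3.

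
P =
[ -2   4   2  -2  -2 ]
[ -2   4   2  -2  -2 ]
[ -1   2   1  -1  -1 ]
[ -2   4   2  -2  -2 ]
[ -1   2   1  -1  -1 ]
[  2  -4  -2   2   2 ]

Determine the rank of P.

1

Row reduce to echelon form.
R2 ← R2 − R1: [0, 0, 0, 0, 0]
R3 ← R3 − (1/2)·R1: [0, 0, 0, 0, 0]
R4 ← R4 − R1: [0, 0, 0, 0, 0]
R5 ← R5 − (1/2)·R1: [0, 0, 0, 0, 0]
R6 ← R6 + R1: [0, 0, 0, 0, 0]
Echelon form has 1 nonzero row, so rank(P) = 1.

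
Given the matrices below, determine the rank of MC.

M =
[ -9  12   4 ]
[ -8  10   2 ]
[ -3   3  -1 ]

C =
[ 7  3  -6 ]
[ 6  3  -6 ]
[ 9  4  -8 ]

First compute MC:
[[ 45,  25, -50],
 [ 22,  14, -28],
 [-12,  -4,   8]]
Now row reduce the product.
R2 ← R2 − (22/45)·R1: [0, 16/9, -32/9]
R3 ← R3 + (4/15)·R1: [0, 8/3, -16/3]
R3 ← R3 − (3/2)·R2: [0, 0, 0]
2 nonzero rows, so rank(MC) = 2.

2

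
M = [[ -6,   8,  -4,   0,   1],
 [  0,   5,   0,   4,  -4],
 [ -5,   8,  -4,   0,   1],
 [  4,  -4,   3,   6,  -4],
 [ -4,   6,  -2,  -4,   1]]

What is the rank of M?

4

Row reduce to echelon form.
R3 ← R3 − (5/6)·R1: [0, 4/3, -2/3, 0, 1/6]
R4 ← R4 + (2/3)·R1: [0, 4/3, 1/3, 6, -10/3]
R5 ← R5 − (2/3)·R1: [0, 2/3, 2/3, -4, 1/3]
R3 ← R3 − (4/15)·R2: [0, 0, -2/3, -16/15, 37/30]
R4 ← R4 − (4/15)·R2: [0, 0, 1/3, 74/15, -34/15]
R5 ← R5 − (2/15)·R2: [0, 0, 2/3, -68/15, 13/15]
R4 ← R4 + (1/2)·R3: [0, 0, 0, 22/5, -33/20]
R5 ← R5 + R3: [0, 0, 0, -28/5, 21/10]
R5 ← R5 + (14/11)·R4: [0, 0, 0, 0, 0]
Echelon form has 4 nonzero rows, so rank(M) = 4.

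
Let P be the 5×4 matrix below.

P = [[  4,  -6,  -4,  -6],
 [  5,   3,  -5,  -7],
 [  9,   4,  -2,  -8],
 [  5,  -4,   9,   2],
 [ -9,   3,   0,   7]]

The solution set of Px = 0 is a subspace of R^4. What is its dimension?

1

Row reduce to echelon form.
R2 ← R2 − (5/4)·R1: [0, 21/2, 0, 1/2]
R3 ← R3 − (9/4)·R1: [0, 35/2, 7, 11/2]
R4 ← R4 − (5/4)·R1: [0, 7/2, 14, 19/2]
R5 ← R5 + (9/4)·R1: [0, -21/2, -9, -13/2]
R3 ← R3 − (5/3)·R2: [0, 0, 7, 14/3]
R4 ← R4 − (1/3)·R2: [0, 0, 14, 28/3]
R5 ← R5 + R2: [0, 0, -9, -6]
R4 ← R4 − (2)·R3: [0, 0, 0, 0]
R5 ← R5 + (9/7)·R3: [0, 0, 0, 0]
3 nonzero rows, so rank(P) = 3.
P has 4 columns; by rank–nullity, nullity = 4 − 3 = 1.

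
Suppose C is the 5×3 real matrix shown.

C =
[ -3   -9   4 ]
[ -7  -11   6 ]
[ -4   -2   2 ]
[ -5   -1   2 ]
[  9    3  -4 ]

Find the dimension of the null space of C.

Row reduce to echelon form.
R2 ← R2 − (7/3)·R1: [0, 10, -10/3]
R3 ← R3 − (4/3)·R1: [0, 10, -10/3]
R4 ← R4 − (5/3)·R1: [0, 14, -14/3]
R5 ← R5 + (3)·R1: [0, -24, 8]
R3 ← R3 − R2: [0, 0, 0]
R4 ← R4 − (7/5)·R2: [0, 0, 0]
R5 ← R5 + (12/5)·R2: [0, 0, 0]
2 nonzero rows, so rank(C) = 2.
C has 3 columns; by rank–nullity, nullity = 3 − 2 = 1.

1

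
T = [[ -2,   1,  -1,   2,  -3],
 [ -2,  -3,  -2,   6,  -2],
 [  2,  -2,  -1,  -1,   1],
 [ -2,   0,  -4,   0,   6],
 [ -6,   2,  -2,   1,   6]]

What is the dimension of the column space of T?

Row reduce to echelon form.
R2 ← R2 − R1: [0, -4, -1, 4, 1]
R3 ← R3 + R1: [0, -1, -2, 1, -2]
R4 ← R4 − R1: [0, -1, -3, -2, 9]
R5 ← R5 − (3)·R1: [0, -1, 1, -5, 15]
R3 ← R3 − (1/4)·R2: [0, 0, -7/4, 0, -9/4]
R4 ← R4 − (1/4)·R2: [0, 0, -11/4, -3, 35/4]
R5 ← R5 − (1/4)·R2: [0, 0, 5/4, -6, 59/4]
R4 ← R4 − (11/7)·R3: [0, 0, 0, -3, 86/7]
R5 ← R5 + (5/7)·R3: [0, 0, 0, -6, 92/7]
R5 ← R5 − (2)·R4: [0, 0, 0, 0, -80/7]
Echelon form has 5 nonzero rows, so rank(T) = 5.
The column space has dimension equal to the rank: 5.

5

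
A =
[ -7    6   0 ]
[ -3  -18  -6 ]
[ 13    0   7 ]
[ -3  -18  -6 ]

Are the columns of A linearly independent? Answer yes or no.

yes

Row reduce A to echelon form.
R2 ← R2 − (3/7)·R1: [0, -144/7, -6]
R3 ← R3 + (13/7)·R1: [0, 78/7, 7]
R4 ← R4 − (3/7)·R1: [0, -144/7, -6]
R3 ← R3 + (13/24)·R2: [0, 0, 15/4]
R4 ← R4 − R2: [0, 0, 0]
3 pivots among 3 columns.
Every column is a pivot column, so the columns are linearly independent.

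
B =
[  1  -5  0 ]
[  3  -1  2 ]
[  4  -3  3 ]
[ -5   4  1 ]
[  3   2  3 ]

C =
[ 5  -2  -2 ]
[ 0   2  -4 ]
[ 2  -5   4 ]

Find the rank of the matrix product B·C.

3

First compute BC:
[[  5, -12,  18],
 [ 19, -18,   6],
 [ 26, -29,  16],
 [-23,  13,  -2],
 [ 21, -17,  -2]]
Now row reduce the product.
R2 ← R2 − (19/5)·R1: [0, 138/5, -312/5]
R3 ← R3 − (26/5)·R1: [0, 167/5, -388/5]
R4 ← R4 + (23/5)·R1: [0, -211/5, 404/5]
R5 ← R5 − (21/5)·R1: [0, 167/5, -388/5]
R3 ← R3 − (167/138)·R2: [0, 0, -48/23]
R4 ← R4 + (211/138)·R2: [0, 0, -336/23]
R5 ← R5 − (167/138)·R2: [0, 0, -48/23]
R4 ← R4 − (7)·R3: [0, 0, 0]
R5 ← R5 − R3: [0, 0, 0]
3 nonzero rows, so rank(BC) = 3.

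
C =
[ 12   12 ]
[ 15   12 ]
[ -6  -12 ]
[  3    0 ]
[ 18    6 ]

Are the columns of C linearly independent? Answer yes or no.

yes

Row reduce C to echelon form.
R2 ← R2 − (5/4)·R1: [0, -3]
R3 ← R3 + (1/2)·R1: [0, -6]
R4 ← R4 − (1/4)·R1: [0, -3]
R5 ← R5 − (3/2)·R1: [0, -12]
R3 ← R3 − (2)·R2: [0, 0]
R4 ← R4 − R2: [0, 0]
R5 ← R5 − (4)·R2: [0, 0]
2 pivots among 2 columns.
Every column is a pivot column, so the columns are linearly independent.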